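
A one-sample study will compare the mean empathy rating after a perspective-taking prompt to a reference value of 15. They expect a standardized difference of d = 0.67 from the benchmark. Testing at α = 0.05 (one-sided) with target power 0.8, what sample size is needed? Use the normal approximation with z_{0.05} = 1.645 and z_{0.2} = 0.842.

n = 14

For a one-sample test: n = ((z_{α} + z_β) / d)².
z_{α} + z_β = 1.645 + 0.842 = 2.487.
n = (2.487 / 0.67)² = 3.712² = 13.78.
Round up.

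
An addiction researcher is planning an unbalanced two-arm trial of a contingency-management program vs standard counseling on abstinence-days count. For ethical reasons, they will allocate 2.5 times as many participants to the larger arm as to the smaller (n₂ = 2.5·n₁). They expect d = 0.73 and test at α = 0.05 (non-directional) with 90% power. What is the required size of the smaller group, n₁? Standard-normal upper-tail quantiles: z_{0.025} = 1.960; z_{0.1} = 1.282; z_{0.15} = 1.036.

n₁ = 28

With allocation ratio k = n₂/n₁ = 2.5, Var(x̄₁−x̄₂) = σ²(1/n₁ + 1/(k·n₁)) = σ²·(k+1)/(k·n₁).
So n₁ = (1 + 1/k)·((z_{α/2} + z_β)/d)² = 1.400 × (3.242/0.73)².
n₁ = 1.400 × 19.72 = 27.6.
Round up: n₁ = 28, giving n₂ = 2.5 × 28 = 70.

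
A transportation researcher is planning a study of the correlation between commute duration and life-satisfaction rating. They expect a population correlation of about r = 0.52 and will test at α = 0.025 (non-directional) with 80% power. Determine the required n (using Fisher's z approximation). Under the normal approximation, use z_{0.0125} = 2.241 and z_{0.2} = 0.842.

Fisher's z: C = ½·ln((1+r)/(1−r)) = ½·ln(3.1667) = 0.5763.
n = ((z_{α/2} + z_β)/C)² + 3.
(2.241 + 0.842) / 0.5763 = 3.083 / 0.5763 = 5.350.
n = 5.350² + 3 = 28.62 + 3 = 31.6.
Round up.

n = 32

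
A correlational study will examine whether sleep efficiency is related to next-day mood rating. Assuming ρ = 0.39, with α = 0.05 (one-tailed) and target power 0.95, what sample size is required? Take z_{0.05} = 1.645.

n = 67

Fisher's z: C = ½·ln((1+r)/(1−r)) = ½·ln(2.2787) = 0.4118.
n = ((z_{α} + z_β)/C)² + 3.
(1.645 + 1.645) / 0.4118 = 3.290 / 0.4118 = 7.989.
n = 7.989² + 3 = 63.83 + 3 = 66.8.
Round up.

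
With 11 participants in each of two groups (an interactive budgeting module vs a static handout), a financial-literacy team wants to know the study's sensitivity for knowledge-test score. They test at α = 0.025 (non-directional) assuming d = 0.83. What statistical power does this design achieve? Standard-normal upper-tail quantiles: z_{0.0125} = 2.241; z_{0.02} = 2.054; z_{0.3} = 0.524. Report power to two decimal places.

For two equal groups, power = Φ(d·√(n/2) − z_{α/2}).
d·√(n/2) = 0.83 × √(11/2) = 0.83 × 2.345 = 1.947.
z_β = 1.947 − 2.241 = -0.294.
Power = Φ(-0.294) = 0.384.

power ≈ 0.38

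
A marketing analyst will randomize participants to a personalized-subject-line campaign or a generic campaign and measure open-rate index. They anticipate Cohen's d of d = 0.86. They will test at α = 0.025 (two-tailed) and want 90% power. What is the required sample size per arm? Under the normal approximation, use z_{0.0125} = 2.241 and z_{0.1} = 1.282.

For two independent groups with equal n: n = 2·((z_{α/2} + z_β) / d)².
z_{α/2} + z_β = 2.241 + 1.282 = 3.523.
n = 2 × (3.523 / 0.86)² = 2 × 4.097² = 2 × 16.78 = 33.6.
Round up to the next whole participant.

n = 34 per group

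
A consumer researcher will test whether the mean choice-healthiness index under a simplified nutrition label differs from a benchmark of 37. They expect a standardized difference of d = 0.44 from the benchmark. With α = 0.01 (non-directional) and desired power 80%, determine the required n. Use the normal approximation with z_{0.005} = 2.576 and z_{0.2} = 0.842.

For a one-sample test: n = ((z_{α/2} + z_β) / d)².
z_{α/2} + z_β = 2.576 + 0.842 = 3.418.
n = (3.418 / 0.44)² = 7.768² = 60.34.
Round up.

n = 61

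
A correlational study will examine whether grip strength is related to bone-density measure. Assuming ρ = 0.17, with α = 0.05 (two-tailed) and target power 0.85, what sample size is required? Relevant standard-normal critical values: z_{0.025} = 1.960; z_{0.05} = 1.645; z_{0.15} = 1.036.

Fisher's z: C = ½·ln((1+r)/(1−r)) = ½·ln(1.4096) = 0.1717.
n = ((z_{α/2} + z_β)/C)² + 3.
(1.960 + 1.036) / 0.1717 = 2.996 / 0.1717 = 17.449.
n = 17.449² + 3 = 304.47 + 3 = 307.5.
Round up.

n = 308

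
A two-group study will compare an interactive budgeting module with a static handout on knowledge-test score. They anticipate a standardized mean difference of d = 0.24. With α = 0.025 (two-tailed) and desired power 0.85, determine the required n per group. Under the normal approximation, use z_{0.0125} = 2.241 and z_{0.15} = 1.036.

For two independent groups with equal n: n = 2·((z_{α/2} + z_β) / d)².
z_{α/2} + z_β = 2.241 + 1.036 = 3.277.
n = 2 × (3.277 / 0.24)² = 2 × 13.654² = 2 × 186.44 = 372.9.
Round up to the next whole participant.

n = 373 per group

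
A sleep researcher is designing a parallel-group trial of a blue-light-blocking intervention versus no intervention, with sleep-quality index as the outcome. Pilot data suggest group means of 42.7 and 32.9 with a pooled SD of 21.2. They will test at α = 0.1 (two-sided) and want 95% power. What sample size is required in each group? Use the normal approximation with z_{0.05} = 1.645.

n = 102 per group

Cohen's d = |M₁ − M₂| / SD_pooled = |42.7 − 32.9| / 21.2 = 9.8 / 21.2 = 0.462.
For two independent groups with equal n: n = 2·((z_{α/2} + z_β) / d)².
z_{α/2} + z_β = 1.645 + 1.645 = 3.290.
n = 2 × (3.290 / 0.462)² = 2 × 7.121² = 2 × 50.71 = 101.4.
Round up to the next whole participant.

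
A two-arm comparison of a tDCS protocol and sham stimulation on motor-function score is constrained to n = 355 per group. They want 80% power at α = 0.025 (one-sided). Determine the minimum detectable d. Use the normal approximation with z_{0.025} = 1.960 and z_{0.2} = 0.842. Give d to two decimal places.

d_min ≈ 0.21

For two independent groups of n = 355 each: d_min = (z_{α} + z_β)·√(2/n).
z-sum = 1.960 + 0.842 = 2.802.
d_min = 2.802 × √(2/355) = 2.802 × 0.0751 = 0.210.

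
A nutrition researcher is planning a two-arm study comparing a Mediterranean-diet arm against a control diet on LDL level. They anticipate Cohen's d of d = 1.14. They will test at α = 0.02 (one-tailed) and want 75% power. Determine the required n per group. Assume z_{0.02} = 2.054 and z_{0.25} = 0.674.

n = 12 per group

For two independent groups with equal n: n = 2·((z_{α} + z_β) / d)².
z_{α} + z_β = 2.054 + 0.674 = 2.728.
n = 2 × (2.728 / 1.14)² = 2 × 2.393² = 2 × 5.73 = 11.5.
Round up to the next whole participant.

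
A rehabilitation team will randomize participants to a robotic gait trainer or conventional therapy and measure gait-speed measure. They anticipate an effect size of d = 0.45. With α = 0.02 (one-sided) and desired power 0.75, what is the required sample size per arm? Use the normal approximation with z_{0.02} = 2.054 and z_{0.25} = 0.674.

n = 74 per group

For two independent groups with equal n: n = 2·((z_{α} + z_β) / d)².
z_{α} + z_β = 2.054 + 0.674 = 2.728.
n = 2 × (2.728 / 0.45)² = 2 × 6.062² = 2 × 36.75 = 73.5.
Round up to the next whole participant.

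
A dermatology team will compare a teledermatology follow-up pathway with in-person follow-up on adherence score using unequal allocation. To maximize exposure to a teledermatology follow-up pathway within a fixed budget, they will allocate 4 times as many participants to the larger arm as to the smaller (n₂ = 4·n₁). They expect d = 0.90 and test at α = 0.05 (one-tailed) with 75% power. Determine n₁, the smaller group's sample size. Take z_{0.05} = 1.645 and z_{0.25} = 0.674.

With allocation ratio k = n₂/n₁ = 4, Var(x̄₁−x̄₂) = σ²(1/n₁ + 1/(k·n₁)) = σ²·(k+1)/(k·n₁).
So n₁ = (1 + 1/k)·((z_{α} + z_β)/d)² = 1.250 × (2.319/0.90)².
n₁ = 1.250 × 6.64 = 8.3.
Round up: n₁ = 9, giving n₂ = 4 × 9 = 36.

n₁ = 9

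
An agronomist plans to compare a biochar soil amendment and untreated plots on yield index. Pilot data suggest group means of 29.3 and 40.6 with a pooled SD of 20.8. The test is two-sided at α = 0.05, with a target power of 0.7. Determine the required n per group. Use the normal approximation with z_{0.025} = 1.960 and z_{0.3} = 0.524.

n = 42 per group

Cohen's d = |M₁ − M₂| / SD_pooled = |29.3 − 40.6| / 20.8 = 11.3 / 20.8 = 0.543.
For two independent groups with equal n: n = 2·((z_{α/2} + z_β) / d)².
z_{α/2} + z_β = 1.960 + 0.524 = 2.484.
n = 2 × (2.484 / 0.543)² = 2 × 4.575² = 2 × 20.93 = 41.9.
Round up to the next whole participant.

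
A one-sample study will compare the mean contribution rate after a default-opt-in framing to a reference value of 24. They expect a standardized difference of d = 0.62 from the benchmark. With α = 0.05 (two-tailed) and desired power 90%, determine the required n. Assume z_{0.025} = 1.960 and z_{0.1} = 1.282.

n = 28

For a one-sample test: n = ((z_{α/2} + z_β) / d)².
z_{α/2} + z_β = 1.960 + 1.282 = 3.242.
n = (3.242 / 0.62)² = 5.229² = 27.34.
Round up.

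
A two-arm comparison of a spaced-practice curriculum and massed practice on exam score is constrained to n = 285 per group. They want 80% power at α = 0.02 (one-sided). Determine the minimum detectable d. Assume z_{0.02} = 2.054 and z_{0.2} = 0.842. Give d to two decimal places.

For two independent groups of n = 285 each: d_min = (z_{α} + z_β)·√(2/n).
z-sum = 2.054 + 0.842 = 2.896.
d_min = 2.896 × √(2/285) = 2.896 × 0.0838 = 0.243.

d_min ≈ 0.24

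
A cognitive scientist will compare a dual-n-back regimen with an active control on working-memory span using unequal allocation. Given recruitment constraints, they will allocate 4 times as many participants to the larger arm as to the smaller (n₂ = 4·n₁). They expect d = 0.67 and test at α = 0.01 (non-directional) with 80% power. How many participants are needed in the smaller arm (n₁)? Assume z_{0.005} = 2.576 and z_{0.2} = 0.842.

With allocation ratio k = n₂/n₁ = 4, Var(x̄₁−x̄₂) = σ²(1/n₁ + 1/(k·n₁)) = σ²·(k+1)/(k·n₁).
So n₁ = (1 + 1/k)·((z_{α/2} + z_β)/d)² = 1.250 × (3.418/0.67)².
n₁ = 1.250 × 26.03 = 32.5.
Round up: n₁ = 33, giving n₂ = 4 × 33 = 132.

n₁ = 33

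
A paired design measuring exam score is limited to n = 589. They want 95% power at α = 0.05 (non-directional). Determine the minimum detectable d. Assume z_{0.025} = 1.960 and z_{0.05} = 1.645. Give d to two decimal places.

d_min ≈ 0.15

For a single sample (or paired design) of n = 589: d_min = (z_{α/2} + z_β)/√n.
z-sum = 1.960 + 1.645 = 3.605.
d_min = 3.605 / √589 = 3.605 / 24.269 = 0.149.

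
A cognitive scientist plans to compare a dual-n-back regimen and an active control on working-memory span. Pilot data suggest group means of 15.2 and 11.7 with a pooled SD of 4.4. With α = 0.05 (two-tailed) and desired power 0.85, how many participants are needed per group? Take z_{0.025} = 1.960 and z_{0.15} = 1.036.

n = 29 per group

Cohen's d = |M₁ − M₂| / SD_pooled = |15.2 − 11.7| / 4.4 = 3.5 / 4.4 = 0.795.
For two independent groups with equal n: n = 2·((z_{α/2} + z_β) / d)².
z_{α/2} + z_β = 1.960 + 1.036 = 2.996.
n = 2 × (2.996 / 0.795)² = 2 × 3.769² = 2 × 14.20 = 28.4.
Round up to the next whole participant.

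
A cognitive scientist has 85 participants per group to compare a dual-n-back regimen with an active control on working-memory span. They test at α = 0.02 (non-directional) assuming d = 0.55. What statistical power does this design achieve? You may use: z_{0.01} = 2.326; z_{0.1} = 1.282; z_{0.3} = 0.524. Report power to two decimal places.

For two equal groups, power = Φ(d·√(n/2) − z_{α/2}).
d·√(n/2) = 0.55 × √(85/2) = 0.55 × 6.519 = 3.586.
z_β = 3.586 − 2.326 = 1.260.
Power = Φ(1.260) = 0.896.

power ≈ 0.90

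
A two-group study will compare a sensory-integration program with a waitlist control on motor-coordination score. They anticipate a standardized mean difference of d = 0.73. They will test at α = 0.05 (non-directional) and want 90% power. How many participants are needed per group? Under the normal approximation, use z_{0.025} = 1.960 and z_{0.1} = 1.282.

For two independent groups with equal n: n = 2·((z_{α/2} + z_β) / d)².
z_{α/2} + z_β = 1.960 + 1.282 = 3.242.
n = 2 × (3.242 / 0.73)² = 2 × 4.441² = 2 × 19.72 = 39.4.
Round up to the next whole participant.

n = 40 per group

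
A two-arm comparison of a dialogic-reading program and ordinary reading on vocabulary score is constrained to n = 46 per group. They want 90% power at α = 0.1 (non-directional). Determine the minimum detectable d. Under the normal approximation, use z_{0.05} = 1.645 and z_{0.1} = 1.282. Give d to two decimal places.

d_min ≈ 0.61

For two independent groups of n = 46 each: d_min = (z_{α/2} + z_β)·√(2/n).
z-sum = 1.645 + 1.282 = 2.927.
d_min = 2.927 × √(2/46) = 2.927 × 0.2085 = 0.610.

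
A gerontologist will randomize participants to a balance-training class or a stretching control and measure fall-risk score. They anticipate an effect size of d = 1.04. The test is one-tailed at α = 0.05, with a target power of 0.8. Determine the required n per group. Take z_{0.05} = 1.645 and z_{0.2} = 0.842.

For two independent groups with equal n: n = 2·((z_{α} + z_β) / d)².
z_{α} + z_β = 1.645 + 0.842 = 2.487.
n = 2 × (2.487 / 1.04)² = 2 × 2.391² = 2 × 5.72 = 11.4.
Round up to the next whole participant.

n = 12 per group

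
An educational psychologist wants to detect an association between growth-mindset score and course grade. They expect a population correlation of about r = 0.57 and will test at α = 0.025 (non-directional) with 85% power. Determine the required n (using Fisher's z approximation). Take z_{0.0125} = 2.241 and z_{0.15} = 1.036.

n = 29

Fisher's z: C = ½·ln((1+r)/(1−r)) = ½·ln(3.6512) = 0.6475.
n = ((z_{α/2} + z_β)/C)² + 3.
(2.241 + 1.036) / 0.6475 = 3.277 / 0.6475 = 5.061.
n = 5.061² + 3 = 25.61 + 3 = 28.6.
Round up.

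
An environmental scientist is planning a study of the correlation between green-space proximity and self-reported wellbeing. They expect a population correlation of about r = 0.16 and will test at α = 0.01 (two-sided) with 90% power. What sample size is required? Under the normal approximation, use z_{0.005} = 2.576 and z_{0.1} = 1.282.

Fisher's z: C = ½·ln((1+r)/(1−r)) = ½·ln(1.3810) = 0.1614.
n = ((z_{α/2} + z_β)/C)² + 3.
(2.576 + 1.282) / 0.1614 = 3.858 / 0.1614 = 23.903.
n = 23.903² + 3 = 571.37 + 3 = 574.4.
Round up.

n = 575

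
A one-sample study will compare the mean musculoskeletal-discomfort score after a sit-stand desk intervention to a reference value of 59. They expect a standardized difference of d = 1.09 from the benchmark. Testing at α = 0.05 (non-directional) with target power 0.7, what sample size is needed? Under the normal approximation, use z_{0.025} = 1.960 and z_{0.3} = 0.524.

n = 6

For a one-sample test: n = ((z_{α/2} + z_β) / d)².
z_{α/2} + z_β = 1.960 + 0.524 = 2.484.
n = (2.484 / 1.09)² = 2.279² = 5.19.
Round up.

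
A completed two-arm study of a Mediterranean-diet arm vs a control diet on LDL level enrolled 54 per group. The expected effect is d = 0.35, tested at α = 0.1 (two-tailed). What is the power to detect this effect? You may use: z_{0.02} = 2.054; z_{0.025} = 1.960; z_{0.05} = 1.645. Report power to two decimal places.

For two equal groups, power = Φ(d·√(n/2) − z_{α/2}).
d·√(n/2) = 0.35 × √(54/2) = 0.35 × 5.196 = 1.819.
z_β = 1.819 − 1.645 = 0.174.
Power = Φ(0.174) = 0.569.

power ≈ 0.57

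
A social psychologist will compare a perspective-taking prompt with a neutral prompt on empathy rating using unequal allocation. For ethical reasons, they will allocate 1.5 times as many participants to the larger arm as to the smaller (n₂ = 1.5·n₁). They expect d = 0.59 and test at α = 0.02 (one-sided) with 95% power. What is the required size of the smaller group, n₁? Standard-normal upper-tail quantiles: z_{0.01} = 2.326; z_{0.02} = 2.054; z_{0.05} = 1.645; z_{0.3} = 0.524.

n₁ = 66

With allocation ratio k = n₂/n₁ = 1.5, Var(x̄₁−x̄₂) = σ²(1/n₁ + 1/(k·n₁)) = σ²·(k+1)/(k·n₁).
So n₁ = (1 + 1/k)·((z_{α} + z_β)/d)² = 1.667 × (3.699/0.59)².
n₁ = 1.667 × 39.31 = 65.5.
Round up: n₁ = 66, giving n₂ = 1.5 × 66 = 99.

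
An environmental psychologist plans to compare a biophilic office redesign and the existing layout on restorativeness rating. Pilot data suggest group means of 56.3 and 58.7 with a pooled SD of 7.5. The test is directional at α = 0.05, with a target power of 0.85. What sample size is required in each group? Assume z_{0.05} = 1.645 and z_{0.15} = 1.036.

Cohen's d = |M₁ − M₂| / SD_pooled = |56.3 − 58.7| / 7.5 = 2.4 / 7.5 = 0.320.
For two independent groups with equal n: n = 2·((z_{α} + z_β) / d)².
z_{α} + z_β = 1.645 + 1.036 = 2.681.
n = 2 × (2.681 / 0.320)² = 2 × 8.378² = 2 × 70.19 = 140.4.
Round up to the next whole participant.

n = 141 per group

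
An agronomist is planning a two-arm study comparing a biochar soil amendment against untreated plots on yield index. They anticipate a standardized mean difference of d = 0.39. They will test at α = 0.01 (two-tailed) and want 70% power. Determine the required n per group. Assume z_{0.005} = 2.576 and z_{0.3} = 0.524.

n = 127 per group

For two independent groups with equal n: n = 2·((z_{α/2} + z_β) / d)².
z_{α/2} + z_β = 2.576 + 0.524 = 3.100.
n = 2 × (3.100 / 0.39)² = 2 × 7.949² = 2 × 63.18 = 126.4.
Round up to the next whole participant.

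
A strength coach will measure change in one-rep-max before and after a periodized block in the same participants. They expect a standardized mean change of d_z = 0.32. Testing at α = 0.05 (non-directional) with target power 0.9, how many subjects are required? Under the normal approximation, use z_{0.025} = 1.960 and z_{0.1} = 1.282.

n = 103 pairs

For a paired (one-sample on differences) test: n = ((z_{α/2} + z_β) / d)².
z_{α/2} + z_β = 1.960 + 1.282 = 3.242.
n = (3.242 / 0.32)² = 10.131² = 102.64.
Round up.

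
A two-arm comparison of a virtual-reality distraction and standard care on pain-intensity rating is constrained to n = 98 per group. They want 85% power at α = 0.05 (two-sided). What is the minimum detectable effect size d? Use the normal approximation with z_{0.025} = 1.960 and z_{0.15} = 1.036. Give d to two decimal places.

For two independent groups of n = 98 each: d_min = (z_{α/2} + z_β)·√(2/n).
z-sum = 1.960 + 1.036 = 2.996.
d_min = 2.996 × √(2/98) = 2.996 × 0.1429 = 0.428.

d_min ≈ 0.43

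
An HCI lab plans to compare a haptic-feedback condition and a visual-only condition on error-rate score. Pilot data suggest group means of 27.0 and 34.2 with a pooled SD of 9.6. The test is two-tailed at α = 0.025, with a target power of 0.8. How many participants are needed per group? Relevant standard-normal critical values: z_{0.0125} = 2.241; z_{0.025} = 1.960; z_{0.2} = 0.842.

n = 34 per group

Cohen's d = |M₁ − M₂| / SD_pooled = |27.0 − 34.2| / 9.6 = 7.2 / 9.6 = 0.750.
For two independent groups with equal n: n = 2·((z_{α/2} + z_β) / d)².
z_{α/2} + z_β = 2.241 + 0.842 = 3.083.
n = 2 × (3.083 / 0.750)² = 2 × 4.111² = 2 × 16.90 = 33.8.
Round up to the next whole participant.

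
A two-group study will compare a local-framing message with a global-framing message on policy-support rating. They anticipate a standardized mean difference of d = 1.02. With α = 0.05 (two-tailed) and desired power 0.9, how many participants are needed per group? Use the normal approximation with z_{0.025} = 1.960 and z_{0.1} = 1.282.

For two independent groups with equal n: n = 2·((z_{α/2} + z_β) / d)².
z_{α/2} + z_β = 1.960 + 1.282 = 3.242.
n = 2 × (3.242 / 1.02)² = 2 × 3.178² = 2 × 10.10 = 20.2.
Round up to the next whole participant.

n = 21 per group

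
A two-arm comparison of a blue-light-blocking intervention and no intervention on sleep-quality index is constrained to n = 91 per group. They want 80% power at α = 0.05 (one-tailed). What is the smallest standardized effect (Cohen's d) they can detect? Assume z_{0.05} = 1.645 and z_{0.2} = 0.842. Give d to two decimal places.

d_min ≈ 0.37

For two independent groups of n = 91 each: d_min = (z_{α} + z_β)·√(2/n).
z-sum = 1.645 + 0.842 = 2.487.
d_min = 2.487 × √(2/91) = 2.487 × 0.1482 = 0.369.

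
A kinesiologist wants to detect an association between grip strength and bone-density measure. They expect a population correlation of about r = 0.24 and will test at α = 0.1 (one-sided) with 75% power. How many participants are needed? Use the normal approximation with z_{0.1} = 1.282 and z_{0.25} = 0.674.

n = 67

Fisher's z: C = ½·ln((1+r)/(1−r)) = ½·ln(1.6316) = 0.2448.
n = ((z_{α} + z_β)/C)² + 3.
(1.282 + 0.674) / 0.2448 = 1.956 / 0.2448 = 7.990.
n = 7.990² + 3 = 63.84 + 3 = 66.8.
Round up.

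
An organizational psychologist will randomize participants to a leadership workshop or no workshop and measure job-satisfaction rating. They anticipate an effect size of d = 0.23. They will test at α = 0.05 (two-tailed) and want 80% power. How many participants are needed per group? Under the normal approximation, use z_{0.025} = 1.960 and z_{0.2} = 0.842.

For two independent groups with equal n: n = 2·((z_{α/2} + z_β) / d)².
z_{α/2} + z_β = 1.960 + 0.842 = 2.802.
n = 2 × (2.802 / 0.23)² = 2 × 12.183² = 2 × 148.42 = 296.8.
Round up to the next whole participant.

n = 297 per group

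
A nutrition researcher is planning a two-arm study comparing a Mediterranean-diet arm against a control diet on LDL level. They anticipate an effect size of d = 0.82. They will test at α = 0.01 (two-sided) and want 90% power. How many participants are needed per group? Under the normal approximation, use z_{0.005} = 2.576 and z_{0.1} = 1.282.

For two independent groups with equal n: n = 2·((z_{α/2} + z_β) / d)².
z_{α/2} + z_β = 2.576 + 1.282 = 3.858.
n = 2 × (3.858 / 0.82)² = 2 × 4.705² = 2 × 22.14 = 44.3.
Round up to the next whole participant.

n = 45 per group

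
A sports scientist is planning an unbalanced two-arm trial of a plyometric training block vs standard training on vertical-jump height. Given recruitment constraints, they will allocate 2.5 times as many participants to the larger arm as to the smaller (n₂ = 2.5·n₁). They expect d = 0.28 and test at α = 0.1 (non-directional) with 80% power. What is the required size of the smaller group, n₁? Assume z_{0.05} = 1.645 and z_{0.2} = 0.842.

n₁ = 111

With allocation ratio k = n₂/n₁ = 2.5, Var(x̄₁−x̄₂) = σ²(1/n₁ + 1/(k·n₁)) = σ²·(k+1)/(k·n₁).
So n₁ = (1 + 1/k)·((z_{α/2} + z_β)/d)² = 1.400 × (2.487/0.28)².
n₁ = 1.400 × 78.89 = 110.4.
Round up: n₁ = 111, giving n₂ = ⌈2.5 × 111⌉ = ⌈277.5⌉ = 278.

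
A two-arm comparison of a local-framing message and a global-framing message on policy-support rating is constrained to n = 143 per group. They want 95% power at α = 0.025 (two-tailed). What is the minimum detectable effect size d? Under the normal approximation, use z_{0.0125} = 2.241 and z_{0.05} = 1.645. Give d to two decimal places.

For two independent groups of n = 143 each: d_min = (z_{α/2} + z_β)·√(2/n).
z-sum = 2.241 + 1.645 = 3.886.
d_min = 3.886 × √(2/143) = 3.886 × 0.1183 = 0.460.

d_min ≈ 0.46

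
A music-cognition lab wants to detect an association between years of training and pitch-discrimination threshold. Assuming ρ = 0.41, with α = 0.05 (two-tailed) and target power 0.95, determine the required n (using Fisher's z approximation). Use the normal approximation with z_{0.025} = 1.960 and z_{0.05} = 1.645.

n = 72

Fisher's z: C = ½·ln((1+r)/(1−r)) = ½·ln(2.3898) = 0.4356.
n = ((z_{α/2} + z_β)/C)² + 3.
(1.960 + 1.645) / 0.4356 = 3.605 / 0.4356 = 8.276.
n = 8.276² + 3 = 68.49 + 3 = 71.5.
Round up.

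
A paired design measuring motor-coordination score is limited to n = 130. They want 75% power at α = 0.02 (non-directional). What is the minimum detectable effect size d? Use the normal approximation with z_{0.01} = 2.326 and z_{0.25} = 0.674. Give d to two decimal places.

For a single sample (or paired design) of n = 130: d_min = (z_{α/2} + z_β)/√n.
z-sum = 2.326 + 0.674 = 3.000.
d_min = 3.000 / √130 = 3.000 / 11.402 = 0.263.

d_min ≈ 0.26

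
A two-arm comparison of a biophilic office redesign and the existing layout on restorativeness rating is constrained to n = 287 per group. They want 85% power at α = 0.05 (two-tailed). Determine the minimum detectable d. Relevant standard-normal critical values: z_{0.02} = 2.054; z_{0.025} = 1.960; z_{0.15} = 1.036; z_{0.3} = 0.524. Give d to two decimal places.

d_min ≈ 0.25

For two independent groups of n = 287 each: d_min = (z_{α/2} + z_β)·√(2/n).
z-sum = 1.960 + 1.036 = 2.996.
d_min = 2.996 × √(2/287) = 2.996 × 0.0835 = 0.250.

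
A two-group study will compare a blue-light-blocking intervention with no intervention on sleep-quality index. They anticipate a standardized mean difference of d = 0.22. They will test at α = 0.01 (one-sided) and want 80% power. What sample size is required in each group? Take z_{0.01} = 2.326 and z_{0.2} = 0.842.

n = 415 per group

For two independent groups with equal n: n = 2·((z_{α} + z_β) / d)².
z_{α} + z_β = 2.326 + 0.842 = 3.168.
n = 2 × (3.168 / 0.22)² = 2 × 14.400² = 2 × 207.36 = 414.7.
Round up to the next whole participant.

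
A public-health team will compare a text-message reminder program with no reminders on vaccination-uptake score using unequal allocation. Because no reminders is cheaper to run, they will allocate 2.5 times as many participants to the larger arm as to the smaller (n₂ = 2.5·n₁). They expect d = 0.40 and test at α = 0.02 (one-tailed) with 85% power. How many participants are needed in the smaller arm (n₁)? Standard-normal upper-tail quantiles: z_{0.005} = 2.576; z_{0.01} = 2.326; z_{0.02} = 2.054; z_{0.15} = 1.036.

With allocation ratio k = n₂/n₁ = 2.5, Var(x̄₁−x̄₂) = σ²(1/n₁ + 1/(k·n₁)) = σ²·(k+1)/(k·n₁).
So n₁ = (1 + 1/k)·((z_{α} + z_β)/d)² = 1.400 × (3.090/0.40)².
n₁ = 1.400 × 59.68 = 83.5.
Round up: n₁ = 84, giving n₂ = 2.5 × 84 = 210.

n₁ = 84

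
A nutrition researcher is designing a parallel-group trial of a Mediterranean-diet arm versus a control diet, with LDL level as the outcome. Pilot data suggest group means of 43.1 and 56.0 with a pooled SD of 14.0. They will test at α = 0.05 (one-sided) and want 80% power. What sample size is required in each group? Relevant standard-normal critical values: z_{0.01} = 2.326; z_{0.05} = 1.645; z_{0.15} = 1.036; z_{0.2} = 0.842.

n = 15 per group

Cohen's d = |M₁ − M₂| / SD_pooled = |43.1 − 56.0| / 14.0 = 12.9 / 14.0 = 0.921.
For two independent groups with equal n: n = 2·((z_{α} + z_β) / d)².
z_{α} + z_β = 1.645 + 0.842 = 2.487.
n = 2 × (2.487 / 0.921)² = 2 × 2.700² = 2 × 7.29 = 14.6.
Round up to the next whole participant.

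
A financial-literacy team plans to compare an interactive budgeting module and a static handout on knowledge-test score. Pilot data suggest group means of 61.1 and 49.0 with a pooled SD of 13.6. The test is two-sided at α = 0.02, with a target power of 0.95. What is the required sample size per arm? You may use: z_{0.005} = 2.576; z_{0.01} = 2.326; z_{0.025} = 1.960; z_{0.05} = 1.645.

Cohen's d = |M₁ − M₂| / SD_pooled = |61.1 − 49.0| / 13.6 = 12.1 / 13.6 = 0.890.
For two independent groups with equal n: n = 2·((z_{α/2} + z_β) / d)².
z_{α/2} + z_β = 2.326 + 1.645 = 3.971.
n = 2 × (3.971 / 0.890)² = 2 × 4.462² = 2 × 19.91 = 39.8.
Round up to the next whole participant.

n = 40 per group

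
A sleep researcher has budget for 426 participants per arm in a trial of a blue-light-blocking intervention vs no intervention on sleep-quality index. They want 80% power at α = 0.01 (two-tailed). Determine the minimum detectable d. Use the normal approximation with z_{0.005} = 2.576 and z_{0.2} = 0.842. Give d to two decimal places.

For two independent groups of n = 426 each: d_min = (z_{α/2} + z_β)·√(2/n).
z-sum = 2.576 + 0.842 = 3.418.
d_min = 3.418 × √(2/426) = 3.418 × 0.0685 = 0.234.

d_min ≈ 0.23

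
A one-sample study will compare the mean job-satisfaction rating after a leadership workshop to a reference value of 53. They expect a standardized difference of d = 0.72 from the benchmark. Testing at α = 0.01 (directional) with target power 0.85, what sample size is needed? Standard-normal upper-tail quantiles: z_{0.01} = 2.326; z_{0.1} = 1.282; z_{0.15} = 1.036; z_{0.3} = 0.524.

n = 22

For a one-sample test: n = ((z_{α} + z_β) / d)².
z_{α} + z_β = 2.326 + 1.036 = 3.362.
n = (3.362 / 0.72)² = 4.669² = 21.80.
Round up.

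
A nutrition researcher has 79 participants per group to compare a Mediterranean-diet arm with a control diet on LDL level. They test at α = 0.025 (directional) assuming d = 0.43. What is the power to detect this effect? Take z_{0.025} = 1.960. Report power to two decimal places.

For two equal groups, power = Φ(d·√(n/2) − z_{α}).
d·√(n/2) = 0.43 × √(79/2) = 0.43 × 6.285 = 2.703.
z_β = 2.703 − 1.960 = 0.743.
Power = Φ(0.743) = 0.771.

power ≈ 0.77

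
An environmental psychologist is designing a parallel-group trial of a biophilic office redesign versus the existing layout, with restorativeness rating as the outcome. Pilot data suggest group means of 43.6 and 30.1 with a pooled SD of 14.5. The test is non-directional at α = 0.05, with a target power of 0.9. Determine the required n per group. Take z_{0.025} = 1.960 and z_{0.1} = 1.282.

Cohen's d = |M₁ − M₂| / SD_pooled = |43.6 − 30.1| / 14.5 = 13.5 / 14.5 = 0.931.
For two independent groups with equal n: n = 2·((z_{α/2} + z_β) / d)².
z_{α/2} + z_β = 1.960 + 1.282 = 3.242.
n = 2 × (3.242 / 0.931)² = 2 × 3.482² = 2 × 12.13 = 24.3.
Round up to the next whole participant.

n = 25 per group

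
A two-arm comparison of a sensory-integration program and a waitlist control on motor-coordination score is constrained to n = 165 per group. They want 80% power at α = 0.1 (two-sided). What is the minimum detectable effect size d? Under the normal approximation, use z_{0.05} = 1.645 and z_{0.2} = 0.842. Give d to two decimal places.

d_min ≈ 0.27

For two independent groups of n = 165 each: d_min = (z_{α/2} + z_β)·√(2/n).
z-sum = 1.645 + 0.842 = 2.487.
d_min = 2.487 × √(2/165) = 2.487 × 0.1101 = 0.274.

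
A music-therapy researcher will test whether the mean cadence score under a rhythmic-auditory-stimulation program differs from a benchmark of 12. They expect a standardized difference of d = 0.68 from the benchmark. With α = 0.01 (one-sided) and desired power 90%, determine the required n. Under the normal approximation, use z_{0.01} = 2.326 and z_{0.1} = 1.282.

For a one-sample test: n = ((z_{α} + z_β) / d)².
z_{α} + z_β = 2.326 + 1.282 = 3.608.
n = (3.608 / 0.68)² = 5.306² = 28.15.
Round up.

n = 29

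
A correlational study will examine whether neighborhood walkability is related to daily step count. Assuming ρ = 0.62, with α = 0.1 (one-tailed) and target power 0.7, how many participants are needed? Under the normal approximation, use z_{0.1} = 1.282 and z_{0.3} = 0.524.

n = 10

Fisher's z: C = ½·ln((1+r)/(1−r)) = ½·ln(4.2632) = 0.7250.
n = ((z_{α} + z_β)/C)² + 3.
(1.282 + 0.524) / 0.7250 = 1.806 / 0.7250 = 2.491.
n = 2.491² + 3 = 6.21 + 3 = 9.2.
Round up.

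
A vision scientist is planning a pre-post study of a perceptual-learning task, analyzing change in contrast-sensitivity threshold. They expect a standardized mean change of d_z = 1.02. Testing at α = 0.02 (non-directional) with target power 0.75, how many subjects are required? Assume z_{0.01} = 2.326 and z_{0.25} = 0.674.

n = 9 pairs

For a paired (one-sample on differences) test: n = ((z_{α/2} + z_β) / d)².
z_{α/2} + z_β = 2.326 + 0.674 = 3.000.
n = (3.000 / 1.02)² = 2.941² = 8.65.
Round up.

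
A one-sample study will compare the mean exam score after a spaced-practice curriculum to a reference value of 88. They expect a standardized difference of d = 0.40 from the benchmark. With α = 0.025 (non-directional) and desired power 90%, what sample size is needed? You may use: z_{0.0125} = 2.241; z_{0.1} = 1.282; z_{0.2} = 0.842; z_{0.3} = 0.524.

n = 78

For a one-sample test: n = ((z_{α/2} + z_β) / d)².
z_{α/2} + z_β = 2.241 + 1.282 = 3.523.
n = (3.523 / 0.40)² = 8.807² = 77.57.
Round up.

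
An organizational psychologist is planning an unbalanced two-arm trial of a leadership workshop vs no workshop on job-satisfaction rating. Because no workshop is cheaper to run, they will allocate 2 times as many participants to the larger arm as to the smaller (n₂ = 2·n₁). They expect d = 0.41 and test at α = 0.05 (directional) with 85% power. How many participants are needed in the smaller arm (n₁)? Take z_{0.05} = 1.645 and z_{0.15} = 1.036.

n₁ = 65

With allocation ratio k = n₂/n₁ = 2, Var(x̄₁−x̄₂) = σ²(1/n₁ + 1/(k·n₁)) = σ²·(k+1)/(k·n₁).
So n₁ = (1 + 1/k)·((z_{α} + z_β)/d)² = 1.500 × (2.681/0.41)².
n₁ = 1.500 × 42.76 = 64.1.
Round up: n₁ = 65, giving n₂ = 2 × 65 = 130.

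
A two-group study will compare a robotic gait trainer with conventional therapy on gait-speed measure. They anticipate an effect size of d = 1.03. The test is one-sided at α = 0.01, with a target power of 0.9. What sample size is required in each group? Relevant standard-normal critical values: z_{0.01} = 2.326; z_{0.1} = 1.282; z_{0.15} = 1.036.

For two independent groups with equal n: n = 2·((z_{α} + z_β) / d)².
z_{α} + z_β = 2.326 + 1.282 = 3.608.
n = 2 × (3.608 / 1.03)² = 2 × 3.503² = 2 × 12.27 = 24.5.
Round up to the next whole participant.

n = 25 per group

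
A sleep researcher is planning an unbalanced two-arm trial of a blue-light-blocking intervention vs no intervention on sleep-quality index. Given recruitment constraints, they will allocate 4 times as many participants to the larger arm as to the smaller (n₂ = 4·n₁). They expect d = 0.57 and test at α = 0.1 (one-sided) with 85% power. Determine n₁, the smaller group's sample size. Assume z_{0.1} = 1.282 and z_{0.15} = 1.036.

With allocation ratio k = n₂/n₁ = 4, Var(x̄₁−x̄₂) = σ²(1/n₁ + 1/(k·n₁)) = σ²·(k+1)/(k·n₁).
So n₁ = (1 + 1/k)·((z_{α} + z_β)/d)² = 1.250 × (2.318/0.57)².
n₁ = 1.250 × 16.54 = 20.7.
Round up: n₁ = 21, giving n₂ = 4 × 21 = 84.

n₁ = 21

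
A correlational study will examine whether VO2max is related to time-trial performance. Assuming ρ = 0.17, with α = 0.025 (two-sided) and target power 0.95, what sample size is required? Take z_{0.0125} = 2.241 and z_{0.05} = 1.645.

Fisher's z: C = ½·ln((1+r)/(1−r)) = ½·ln(1.4096) = 0.1717.
n = ((z_{α/2} + z_β)/C)² + 3.
(2.241 + 1.645) / 0.1717 = 3.886 / 0.1717 = 22.632.
n = 22.632² + 3 = 512.23 + 3 = 515.2.
Round up.

n = 516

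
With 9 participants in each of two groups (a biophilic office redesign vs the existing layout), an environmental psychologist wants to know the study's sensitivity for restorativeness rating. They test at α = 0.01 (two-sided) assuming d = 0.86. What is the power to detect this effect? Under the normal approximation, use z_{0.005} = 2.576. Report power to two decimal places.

For two equal groups, power = Φ(d·√(n/2) − z_{α/2}).
d·√(n/2) = 0.86 × √(9/2) = 0.86 × 2.121 = 1.824.
z_β = 1.824 − 2.576 = -0.752.
Power = Φ(-0.752) = 0.226.

power ≈ 0.23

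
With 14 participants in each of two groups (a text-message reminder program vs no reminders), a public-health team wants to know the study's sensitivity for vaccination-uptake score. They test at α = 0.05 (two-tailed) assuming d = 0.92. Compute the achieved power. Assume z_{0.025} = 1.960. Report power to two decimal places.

For two equal groups, power = Φ(d·√(n/2) − z_{α/2}).
d·√(n/2) = 0.92 × √(14/2) = 0.92 × 2.646 = 2.434.
z_β = 2.434 − 1.960 = 0.474.
Power = Φ(0.474) = 0.682.

power ≈ 0.68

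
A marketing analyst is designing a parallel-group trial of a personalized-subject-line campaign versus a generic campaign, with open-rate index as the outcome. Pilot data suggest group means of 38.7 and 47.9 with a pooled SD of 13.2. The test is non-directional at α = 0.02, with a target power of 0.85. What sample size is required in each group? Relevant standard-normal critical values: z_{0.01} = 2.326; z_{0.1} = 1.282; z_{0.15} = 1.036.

Cohen's d = |M₁ − M₂| / SD_pooled = |38.7 − 47.9| / 13.2 = 9.2 / 13.2 = 0.697.
For two independent groups with equal n: n = 2·((z_{α/2} + z_β) / d)².
z_{α/2} + z_β = 2.326 + 1.036 = 3.362.
n = 2 × (3.362 / 0.697)² = 2 × 4.824² = 2 × 23.27 = 46.5.
Round up to the next whole participant.

n = 47 per group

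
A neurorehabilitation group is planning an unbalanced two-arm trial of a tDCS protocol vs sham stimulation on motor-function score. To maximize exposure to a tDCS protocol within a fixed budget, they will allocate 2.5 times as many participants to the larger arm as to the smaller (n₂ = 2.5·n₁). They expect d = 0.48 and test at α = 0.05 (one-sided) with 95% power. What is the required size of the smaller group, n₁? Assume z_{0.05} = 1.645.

With allocation ratio k = n₂/n₁ = 2.5, Var(x̄₁−x̄₂) = σ²(1/n₁ + 1/(k·n₁)) = σ²·(k+1)/(k·n₁).
So n₁ = (1 + 1/k)·((z_{α} + z_β)/d)² = 1.400 × (3.290/0.48)².
n₁ = 1.400 × 46.98 = 65.8.
Round up: n₁ = 66, giving n₂ = 2.5 × 66 = 165.

n₁ = 66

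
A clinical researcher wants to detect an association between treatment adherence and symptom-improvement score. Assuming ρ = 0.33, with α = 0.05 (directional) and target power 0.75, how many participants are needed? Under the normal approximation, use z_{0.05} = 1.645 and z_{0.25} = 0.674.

Fisher's z: C = ½·ln((1+r)/(1−r)) = ½·ln(1.9851) = 0.3428.
n = ((z_{α} + z_β)/C)² + 3.
(1.645 + 0.674) / 0.3428 = 2.319 / 0.3428 = 6.765.
n = 6.765² + 3 = 45.76 + 3 = 48.8.
Round up.

n = 49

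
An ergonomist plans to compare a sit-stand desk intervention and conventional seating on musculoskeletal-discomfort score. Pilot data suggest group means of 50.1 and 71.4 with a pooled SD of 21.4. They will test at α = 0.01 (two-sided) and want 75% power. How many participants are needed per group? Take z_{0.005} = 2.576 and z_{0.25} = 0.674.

Cohen's d = |M₁ − M₂| / SD_pooled = |50.1 − 71.4| / 21.4 = 21.3 / 21.4 = 0.995.
For two independent groups with equal n: n = 2·((z_{α/2} + z_β) / d)².
z_{α/2} + z_β = 2.576 + 0.674 = 3.250.
n = 2 × (3.250 / 0.995)² = 2 × 3.266² = 2 × 10.67 = 21.3.
Round up to the next whole participant.

n = 22 per group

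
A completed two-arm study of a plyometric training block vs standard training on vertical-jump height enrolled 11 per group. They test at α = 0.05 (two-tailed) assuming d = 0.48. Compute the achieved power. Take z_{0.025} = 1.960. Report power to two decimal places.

For two equal groups, power = Φ(d·√(n/2) − z_{α/2}).
d·√(n/2) = 0.48 × √(11/2) = 0.48 × 2.345 = 1.126.
z_β = 1.126 − 1.960 = -0.834.
Power = Φ(-0.834) = 0.202.

power ≈ 0.20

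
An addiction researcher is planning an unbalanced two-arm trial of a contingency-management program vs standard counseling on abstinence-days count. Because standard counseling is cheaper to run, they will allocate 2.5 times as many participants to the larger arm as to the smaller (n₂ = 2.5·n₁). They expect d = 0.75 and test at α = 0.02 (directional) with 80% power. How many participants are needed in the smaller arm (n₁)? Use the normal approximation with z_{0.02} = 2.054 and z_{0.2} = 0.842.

With allocation ratio k = n₂/n₁ = 2.5, Var(x̄₁−x̄₂) = σ²(1/n₁ + 1/(k·n₁)) = σ²·(k+1)/(k·n₁).
So n₁ = (1 + 1/k)·((z_{α} + z_β)/d)² = 1.400 × (2.896/0.75)².
n₁ = 1.400 × 14.91 = 20.9.
Round up: n₁ = 21, giving n₂ = ⌈2.5 × 21⌉ = ⌈52.5⌉ = 53.

n₁ = 21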